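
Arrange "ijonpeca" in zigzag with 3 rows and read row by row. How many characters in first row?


Zigzag "ijonpeca" into 3 rows:
Placing characters:
  'i' => row 0
  'j' => row 1
  'o' => row 2
  'n' => row 1
  'p' => row 0
  'e' => row 1
  'c' => row 2
  'a' => row 1
Rows:
  Row 0: "ip"
  Row 1: "jnea"
  Row 2: "oc"
First row length: 2

2


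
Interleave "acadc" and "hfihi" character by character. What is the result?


Interleaving "acadc" and "hfihi":
  Position 0: 'a' from first, 'h' from second => "ah"
  Position 1: 'c' from first, 'f' from second => "cf"
  Position 2: 'a' from first, 'i' from second => "ai"
  Position 3: 'd' from first, 'h' from second => "dh"
  Position 4: 'c' from first, 'i' from second => "ci"
Result: ahcfaidhci

ahcfaidhci


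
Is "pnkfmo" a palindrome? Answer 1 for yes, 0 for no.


Input: pnkfmo
Reversed: omfknp
  Compare pos 0 ('p') with pos 5 ('o'): MISMATCH
  Compare pos 1 ('n') with pos 4 ('m'): MISMATCH
  Compare pos 2 ('k') with pos 3 ('f'): MISMATCH
Result: not a palindrome

0


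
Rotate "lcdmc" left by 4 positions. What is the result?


Input: "lcdmc", rotate left by 4
First 4 characters: "lcdm"
Remaining characters: "c"
Concatenate remaining + first: "c" + "lcdm" = "clcdm"

clcdm


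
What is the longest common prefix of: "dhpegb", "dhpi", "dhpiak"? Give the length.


Words: dhpegb, dhpi, dhpiak
  Position 0: all 'd' => match
  Position 1: all 'h' => match
  Position 2: all 'p' => match
  Position 3: ('e', 'i', 'i') => mismatch, stop
LCP = "dhp" (length 3)

3


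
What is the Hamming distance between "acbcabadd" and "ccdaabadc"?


Comparing "acbcabadd" and "ccdaabadc" position by position:
  Position 0: 'a' vs 'c' => differ
  Position 1: 'c' vs 'c' => same
  Position 2: 'b' vs 'd' => differ
  Position 3: 'c' vs 'a' => differ
  Position 4: 'a' vs 'a' => same
  Position 5: 'b' vs 'b' => same
  Position 6: 'a' vs 'a' => same
  Position 7: 'd' vs 'd' => same
  Position 8: 'd' vs 'c' => differ
Total differences (Hamming distance): 4

4


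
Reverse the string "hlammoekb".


Input: hlammoekb
Reading characters right to left:
  Position 8: 'b'
  Position 7: 'k'
  Position 6: 'e'
  Position 5: 'o'
  Position 4: 'm'
  Position 3: 'm'
  Position 2: 'a'
  Position 1: 'l'
  Position 0: 'h'
Reversed: bkeommalh

bkeommalh


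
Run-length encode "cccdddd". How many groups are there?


Input: cccdddd
Scanning for consecutive runs:
  Group 1: 'c' x 3 (positions 0-2)
  Group 2: 'd' x 4 (positions 3-6)
Total groups: 2

2


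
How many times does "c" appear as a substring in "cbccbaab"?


Searching for "c" in "cbccbaab"
Scanning each position:
  Position 0: "c" => MATCH
  Position 1: "b" => no
  Position 2: "c" => MATCH
  Position 3: "c" => MATCH
  Position 4: "b" => no
  Position 5: "a" => no
  Position 6: "a" => no
  Position 7: "b" => no
Total occurrences: 3

3


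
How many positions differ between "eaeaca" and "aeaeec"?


Comparing "eaeaca" and "aeaeec" position by position:
  Position 0: 'e' vs 'a' => DIFFER
  Position 1: 'a' vs 'e' => DIFFER
  Position 2: 'e' vs 'a' => DIFFER
  Position 3: 'a' vs 'e' => DIFFER
  Position 4: 'c' vs 'e' => DIFFER
  Position 5: 'a' vs 'c' => DIFFER
Positions that differ: 6

6


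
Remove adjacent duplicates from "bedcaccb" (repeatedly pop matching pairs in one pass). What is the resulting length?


Input: bedcaccb
Stack-based adjacent duplicate removal:
  Read 'b': push. Stack: b
  Read 'e': push. Stack: be
  Read 'd': push. Stack: bed
  Read 'c': push. Stack: bedc
  Read 'a': push. Stack: bedca
  Read 'c': push. Stack: bedcac
  Read 'c': matches stack top 'c' => pop. Stack: bedca
  Read 'b': push. Stack: bedcab
Final stack: "bedcab" (length 6)

6


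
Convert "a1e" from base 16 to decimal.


Input: "a1e" in base 16
Positional expansion:
  Digit 'a' (value 10) x 16^2 = 2560
  Digit '1' (value 1) x 16^1 = 16
  Digit 'e' (value 14) x 16^0 = 14
Sum = 2590

2590


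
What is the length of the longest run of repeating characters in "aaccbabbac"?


Input: "aaccbabbac"
Scanning for longest run:
  Position 1 ('a'): continues run of 'a', length=2
  Position 2 ('c'): new char, reset run to 1
  Position 3 ('c'): continues run of 'c', length=2
  Position 4 ('b'): new char, reset run to 1
  Position 5 ('a'): new char, reset run to 1
  Position 6 ('b'): new char, reset run to 1
  Position 7 ('b'): continues run of 'b', length=2
  Position 8 ('a'): new char, reset run to 1
  Position 9 ('c'): new char, reset run to 1
Longest run: 'a' with length 2

2


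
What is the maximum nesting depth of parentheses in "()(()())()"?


Input: "()(()())()"
Tracking depth:
  Position 0 '(': depth becomes 1
  Position 1 ')': depth becomes 0
  Position 2 '(': depth becomes 1
  Position 3 '(': depth becomes 2
  Position 4 ')': depth becomes 1
  Position 5 '(': depth becomes 2
  Position 6 ')': depth becomes 1
  Position 7 ')': depth becomes 0
  Position 8 '(': depth becomes 1
  Position 9 ')': depth becomes 0
Maximum depth reached: 2

2


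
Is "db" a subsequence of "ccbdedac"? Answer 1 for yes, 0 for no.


Check if "db" is a subsequence of "ccbdedac"
Greedy scan:
  Position 0 ('c'): no match needed
  Position 1 ('c'): no match needed
  Position 2 ('b'): no match needed
  Position 3 ('d'): matches sub[0] = 'd'
  Position 4 ('e'): no match needed
  Position 5 ('d'): no match needed
  Position 6 ('a'): no match needed
  Position 7 ('c'): no match needed
Only matched 1/2 characters => not a subsequence

0


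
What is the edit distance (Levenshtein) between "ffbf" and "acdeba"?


Computing edit distance: "ffbf" -> "acdeba"
DP table:
           a    c    d    e    b    a
      0    1    2    3    4    5    6
  f   1    1    2    3    4    5    6
  f   2    2    2    3    4    5    6
  b   3    3    3    3    4    4    5
  f   4    4    4    4    4    5    5
Edit distance = dp[4][6] = 5

5


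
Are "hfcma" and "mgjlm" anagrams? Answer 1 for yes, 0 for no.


Strings: "hfcma", "mgjlm"
Sorted first:  acfhm
Sorted second: gjlmm
Differ at position 0: 'a' vs 'g' => not anagrams

0


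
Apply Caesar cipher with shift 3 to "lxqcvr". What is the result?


Caesar cipher: shift "lxqcvr" by 3
  'l' (pos 11) + 3 = pos 14 = 'o'
  'x' (pos 23) + 3 = pos 0 = 'a'
  'q' (pos 16) + 3 = pos 19 = 't'
  'c' (pos 2) + 3 = pos 5 = 'f'
  'v' (pos 21) + 3 = pos 24 = 'y'
  'r' (pos 17) + 3 = pos 20 = 'u'
Result: oatfyu

oatfyu


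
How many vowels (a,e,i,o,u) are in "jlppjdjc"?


Input: jlppjdjc
Checking each character:
  'j' at position 0: consonant
  'l' at position 1: consonant
  'p' at position 2: consonant
  'p' at position 3: consonant
  'j' at position 4: consonant
  'd' at position 5: consonant
  'j' at position 6: consonant
  'c' at position 7: consonant
Total vowels: 0

0


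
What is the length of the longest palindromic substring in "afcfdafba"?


Input: "afcfdafba"
Checking substrings for palindromes:
  [1:4] "fcf" (len 3) => palindrome
Longest palindromic substring: "fcf" with length 3

3


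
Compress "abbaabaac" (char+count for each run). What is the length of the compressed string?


Input: abbaabaac
Runs:
  'a' x 1 => "a1"
  'b' x 2 => "b2"
  'a' x 2 => "a2"
  'b' x 1 => "b1"
  'a' x 2 => "a2"
  'c' x 1 => "c1"
Compressed: "a1b2a2b1a2c1"
Compressed length: 12

12


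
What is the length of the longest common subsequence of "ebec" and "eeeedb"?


LCS of "ebec" and "eeeedb"
DP table:
           e    e    e    e    d    b
      0    0    0    0    0    0    0
  e   0    1    1    1    1    1    1
  b   0    1    1    1    1    1    2
  e   0    1    2    2    2    2    2
  c   0    1    2    2    2    2    2
LCS length = dp[4][6] = 2

2


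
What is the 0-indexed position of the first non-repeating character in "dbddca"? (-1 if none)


Input: dbddca
Character frequencies:
  'a': 1
  'b': 1
  'c': 1
  'd': 3
Scanning left to right for freq == 1:
  Position 0 ('d'): freq=3, skip
  Position 1 ('b'): unique! => answer = 1

1


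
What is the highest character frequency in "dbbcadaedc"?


Input: dbbcadaedc
Character counts:
  'a': 2
  'b': 2
  'c': 2
  'd': 3
  'e': 1
Maximum frequency: 3

3


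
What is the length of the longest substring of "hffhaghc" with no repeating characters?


Input: "hffhaghc"
Sliding window (track last position of each char):
  Position 0 ('h'): window [0,0] length 1 -- new best
  Position 1 ('f'): window [0,1] length 2 -- new best
  Position 2 ('f'): repeat (last at 1), move window start to 2
  Position 2 ('f'): window [2,2] length 1
  Position 3 ('h'): window [2,3] length 2
  Position 4 ('a'): window [2,4] length 3 -- new best
  Position 5 ('g'): window [2,5] length 4 -- new best
  Position 6 ('h'): repeat (last at 3), move window start to 4
  Position 6 ('h'): window [4,6] length 3
  Position 7 ('c'): window [4,7] length 4
Longest substring with no repeats: "fhag" with length 4

4


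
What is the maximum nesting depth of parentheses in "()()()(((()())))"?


Input: "()()()(((()())))"
Tracking depth:
  Position 0 '(': depth becomes 1
  Position 1 ')': depth becomes 0
  Position 2 '(': depth becomes 1
  Position 3 ')': depth becomes 0
  Position 4 '(': depth becomes 1
  Position 5 ')': depth becomes 0
  Position 6 '(': depth becomes 1
  Position 7 '(': depth becomes 2
  Position 8 '(': depth becomes 3
  Position 9 '(': depth becomes 4
  Position 10 ')': depth becomes 3
  Position 11 '(': depth becomes 4
  Position 12 ')': depth becomes 3
  Position 13 ')': depth becomes 2
  Position 14 ')': depth becomes 1
  Position 15 ')': depth becomes 0
Maximum depth reached: 4

4


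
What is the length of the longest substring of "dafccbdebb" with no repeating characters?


Input: "dafccbdebb"
Sliding window (track last position of each char):
  Position 0 ('d'): window [0,0] length 1 -- new best
  Position 1 ('a'): window [0,1] length 2 -- new best
  Position 2 ('f'): window [0,2] length 3 -- new best
  Position 3 ('c'): window [0,3] length 4 -- new best
  Position 4 ('c'): repeat (last at 3), move window start to 4
  Position 4 ('c'): window [4,4] length 1
  Position 5 ('b'): window [4,5] length 2
  Position 6 ('d'): window [4,6] length 3
  Position 7 ('e'): window [4,7] length 4
  Position 8 ('b'): repeat (last at 5), move window start to 6
  Position 8 ('b'): window [6,8] length 3
  Position 9 ('b'): repeat (last at 8), move window start to 9
  Position 9 ('b'): window [9,9] length 1
Longest substring with no repeats: "dafc" with length 4

4


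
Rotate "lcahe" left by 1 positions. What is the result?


Input: "lcahe", rotate left by 1
First 1 characters: "l"
Remaining characters: "cahe"
Concatenate remaining + first: "cahe" + "l" = "cahel"

cahel


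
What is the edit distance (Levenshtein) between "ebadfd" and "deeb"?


Computing edit distance: "ebadfd" -> "deeb"
DP table:
           d    e    e    b
      0    1    2    3    4
  e   1    1    1    2    3
  b   2    2    2    2    2
  a   3    3    3    3    3
  d   4    3    4    4    4
  f   5    4    4    5    5
  d   6    5    5    5    6
Edit distance = dp[6][4] = 6

6


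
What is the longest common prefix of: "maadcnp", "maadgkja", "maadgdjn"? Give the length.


Words: maadcnp, maadgkja, maadgdjn
  Position 0: all 'm' => match
  Position 1: all 'a' => match
  Position 2: all 'a' => match
  Position 3: all 'd' => match
  Position 4: ('c', 'g', 'g') => mismatch, stop
LCP = "maad" (length 4)

4


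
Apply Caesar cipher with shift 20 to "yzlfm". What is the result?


Caesar cipher: shift "yzlfm" by 20
  'y' (pos 24) + 20 = pos 18 = 's'
  'z' (pos 25) + 20 = pos 19 = 't'
  'l' (pos 11) + 20 = pos 5 = 'f'
  'f' (pos 5) + 20 = pos 25 = 'z'
  'm' (pos 12) + 20 = pos 6 = 'g'
Result: stfzg

stfzg


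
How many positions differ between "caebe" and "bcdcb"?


Comparing "caebe" and "bcdcb" position by position:
  Position 0: 'c' vs 'b' => DIFFER
  Position 1: 'a' vs 'c' => DIFFER
  Position 2: 'e' vs 'd' => DIFFER
  Position 3: 'b' vs 'c' => DIFFER
  Position 4: 'e' vs 'b' => DIFFER
Positions that differ: 5

5


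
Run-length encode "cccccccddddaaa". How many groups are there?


Input: cccccccddddaaa
Scanning for consecutive runs:
  Group 1: 'c' x 7 (positions 0-6)
  Group 2: 'd' x 4 (positions 7-10)
  Group 3: 'a' x 3 (positions 11-13)
Total groups: 3

3


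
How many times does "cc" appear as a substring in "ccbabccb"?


Searching for "cc" in "ccbabccb"
Scanning each position:
  Position 0: "cc" => MATCH
  Position 1: "cb" => no
  Position 2: "ba" => no
  Position 3: "ab" => no
  Position 4: "bc" => no
  Position 5: "cc" => MATCH
  Position 6: "cb" => no
Total occurrences: 2

2


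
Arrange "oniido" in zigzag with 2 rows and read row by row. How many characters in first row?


Zigzag "oniido" into 2 rows:
Placing characters:
  'o' => row 0
  'n' => row 1
  'i' => row 0
  'i' => row 1
  'd' => row 0
  'o' => row 1
Rows:
  Row 0: "oid"
  Row 1: "nio"
First row length: 3

3


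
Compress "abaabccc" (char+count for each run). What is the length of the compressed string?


Input: abaabccc
Runs:
  'a' x 1 => "a1"
  'b' x 1 => "b1"
  'a' x 2 => "a2"
  'b' x 1 => "b1"
  'c' x 3 => "c3"
Compressed: "a1b1a2b1c3"
Compressed length: 10

10


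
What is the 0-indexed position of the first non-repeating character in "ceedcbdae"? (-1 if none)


Input: ceedcbdae
Character frequencies:
  'a': 1
  'b': 1
  'c': 2
  'd': 2
  'e': 3
Scanning left to right for freq == 1:
  Position 0 ('c'): freq=2, skip
  Position 1 ('e'): freq=3, skip
  Position 2 ('e'): freq=3, skip
  Position 3 ('d'): freq=2, skip
  Position 4 ('c'): freq=2, skip
  Position 5 ('b'): unique! => answer = 5

5


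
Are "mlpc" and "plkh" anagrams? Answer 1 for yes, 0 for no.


Strings: "mlpc", "plkh"
Sorted first:  clmp
Sorted second: hklp
Differ at position 0: 'c' vs 'h' => not anagrams

0


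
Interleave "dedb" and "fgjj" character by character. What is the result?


Interleaving "dedb" and "fgjj":
  Position 0: 'd' from first, 'f' from second => "df"
  Position 1: 'e' from first, 'g' from second => "eg"
  Position 2: 'd' from first, 'j' from second => "dj"
  Position 3: 'b' from first, 'j' from second => "bj"
Result: dfegdjbj

dfegdjbj


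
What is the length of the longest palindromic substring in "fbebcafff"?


Input: "fbebcafff"
Checking substrings for palindromes:
  [1:4] "beb" (len 3) => palindrome
  [6:9] "fff" (len 3) => palindrome
  [6:8] "ff" (len 2) => palindrome
  [7:9] "ff" (len 2) => palindrome
Longest palindromic substring: "beb" with length 3

3


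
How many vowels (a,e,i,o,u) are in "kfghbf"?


Input: kfghbf
Checking each character:
  'k' at position 0: consonant
  'f' at position 1: consonant
  'g' at position 2: consonant
  'h' at position 3: consonant
  'b' at position 4: consonant
  'f' at position 5: consonant
Total vowels: 0

0


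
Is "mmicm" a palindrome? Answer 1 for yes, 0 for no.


Input: mmicm
Reversed: mcimm
  Compare pos 0 ('m') with pos 4 ('m'): match
  Compare pos 1 ('m') with pos 3 ('c'): MISMATCH
Result: not a palindrome

0


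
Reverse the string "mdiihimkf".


Input: mdiihimkf
Reading characters right to left:
  Position 8: 'f'
  Position 7: 'k'
  Position 6: 'm'
  Position 5: 'i'
  Position 4: 'h'
  Position 3: 'i'
  Position 2: 'i'
  Position 1: 'd'
  Position 0: 'm'
Reversed: fkmihiidm

fkmihiidm


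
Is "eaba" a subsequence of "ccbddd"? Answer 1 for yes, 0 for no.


Check if "eaba" is a subsequence of "ccbddd"
Greedy scan:
  Position 0 ('c'): no match needed
  Position 1 ('c'): no match needed
  Position 2 ('b'): no match needed
  Position 3 ('d'): no match needed
  Position 4 ('d'): no match needed
  Position 5 ('d'): no match needed
Only matched 0/4 characters => not a subsequence

0


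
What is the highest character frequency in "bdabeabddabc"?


Input: bdabeabddabc
Character counts:
  'a': 3
  'b': 4
  'c': 1
  'd': 3
  'e': 1
Maximum frequency: 4

4


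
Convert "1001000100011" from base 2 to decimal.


Input: "1001000100011" in base 2
Positional expansion:
  Digit '1' (value 1) x 2^12 = 4096
  Digit '0' (value 0) x 2^11 = 0
  Digit '0' (value 0) x 2^10 = 0
  Digit '1' (value 1) x 2^9 = 512
  Digit '0' (value 0) x 2^8 = 0
  Digit '0' (value 0) x 2^7 = 0
  Digit '0' (value 0) x 2^6 = 0
  Digit '1' (value 1) x 2^5 = 32
  Digit '0' (value 0) x 2^4 = 0
  Digit '0' (value 0) x 2^3 = 0
  Digit '0' (value 0) x 2^2 = 0
  Digit '1' (value 1) x 2^1 = 2
  Digit '1' (value 1) x 2^0 = 1
Sum = 4643

4643


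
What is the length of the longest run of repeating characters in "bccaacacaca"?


Input: "bccaacacaca"
Scanning for longest run:
  Position 1 ('c'): new char, reset run to 1
  Position 2 ('c'): continues run of 'c', length=2
  Position 3 ('a'): new char, reset run to 1
  Position 4 ('a'): continues run of 'a', length=2
  Position 5 ('c'): new char, reset run to 1
  Position 6 ('a'): new char, reset run to 1
  Position 7 ('c'): new char, reset run to 1
  Position 8 ('a'): new char, reset run to 1
  Position 9 ('c'): new char, reset run to 1
  Position 10 ('a'): new char, reset run to 1
Longest run: 'c' with length 2

2


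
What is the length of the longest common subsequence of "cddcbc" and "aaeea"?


LCS of "cddcbc" and "aaeea"
DP table:
           a    a    e    e    a
      0    0    0    0    0    0
  c   0    0    0    0    0    0
  d   0    0    0    0    0    0
  d   0    0    0    0    0    0
  c   0    0    0    0    0    0
  b   0    0    0    0    0    0
  c   0    0    0    0    0    0
LCS length = dp[6][5] = 0

0


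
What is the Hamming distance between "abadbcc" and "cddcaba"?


Comparing "abadbcc" and "cddcaba" position by position:
  Position 0: 'a' vs 'c' => differ
  Position 1: 'b' vs 'd' => differ
  Position 2: 'a' vs 'd' => differ
  Position 3: 'd' vs 'c' => differ
  Position 4: 'b' vs 'a' => differ
  Position 5: 'c' vs 'b' => differ
  Position 6: 'c' vs 'a' => differ
Total differences (Hamming distance): 7

7


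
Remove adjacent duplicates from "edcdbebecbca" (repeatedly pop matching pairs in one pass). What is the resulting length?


Input: edcdbebecbca
Stack-based adjacent duplicate removal:
  Read 'e': push. Stack: e
  Read 'd': push. Stack: ed
  Read 'c': push. Stack: edc
  Read 'd': push. Stack: edcd
  Read 'b': push. Stack: edcdb
  Read 'e': push. Stack: edcdbe
  Read 'b': push. Stack: edcdbeb
  Read 'e': push. Stack: edcdbebe
  Read 'c': push. Stack: edcdbebec
  Read 'b': push. Stack: edcdbebecb
  Read 'c': push. Stack: edcdbebecbc
  Read 'a': push. Stack: edcdbebecbca
Final stack: "edcdbebecbca" (length 12)

12


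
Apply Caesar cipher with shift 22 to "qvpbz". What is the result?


Caesar cipher: shift "qvpbz" by 22
  'q' (pos 16) + 22 = pos 12 = 'm'
  'v' (pos 21) + 22 = pos 17 = 'r'
  'p' (pos 15) + 22 = pos 11 = 'l'
  'b' (pos 1) + 22 = pos 23 = 'x'
  'z' (pos 25) + 22 = pos 21 = 'v'
Result: mrlxv

mrlxv


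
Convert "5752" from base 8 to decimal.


Input: "5752" in base 8
Positional expansion:
  Digit '5' (value 5) x 8^3 = 2560
  Digit '7' (value 7) x 8^2 = 448
  Digit '5' (value 5) x 8^1 = 40
  Digit '2' (value 2) x 8^0 = 2
Sum = 3050

3050


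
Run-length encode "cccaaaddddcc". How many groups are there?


Input: cccaaaddddcc
Scanning for consecutive runs:
  Group 1: 'c' x 3 (positions 0-2)
  Group 2: 'a' x 3 (positions 3-5)
  Group 3: 'd' x 4 (positions 6-9)
  Group 4: 'c' x 2 (positions 10-11)
Total groups: 4

4


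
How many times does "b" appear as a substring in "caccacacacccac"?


Searching for "b" in "caccacacacccac"
Scanning each position:
  Position 0: "c" => no
  Position 1: "a" => no
  Position 2: "c" => no
  Position 3: "c" => no
  Position 4: "a" => no
  Position 5: "c" => no
  Position 6: "a" => no
  Position 7: "c" => no
  Position 8: "a" => no
  Position 9: "c" => no
  Position 10: "c" => no
  Position 11: "c" => no
  Position 12: "a" => no
  Position 13: "c" => no
Total occurrences: 0

0


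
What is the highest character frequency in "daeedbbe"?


Input: daeedbbe
Character counts:
  'a': 1
  'b': 2
  'd': 2
  'e': 3
Maximum frequency: 3

3


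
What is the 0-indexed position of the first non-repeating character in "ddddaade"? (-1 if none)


Input: ddddaade
Character frequencies:
  'a': 2
  'd': 5
  'e': 1
Scanning left to right for freq == 1:
  Position 0 ('d'): freq=5, skip
  Position 1 ('d'): freq=5, skip
  Position 2 ('d'): freq=5, skip
  Position 3 ('d'): freq=5, skip
  Position 4 ('a'): freq=2, skip
  Position 5 ('a'): freq=2, skip
  Position 6 ('d'): freq=5, skip
  Position 7 ('e'): unique! => answer = 7

7


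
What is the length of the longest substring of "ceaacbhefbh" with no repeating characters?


Input: "ceaacbhefbh"
Sliding window (track last position of each char):
  Position 0 ('c'): window [0,0] length 1 -- new best
  Position 1 ('e'): window [0,1] length 2 -- new best
  Position 2 ('a'): window [0,2] length 3 -- new best
  Position 3 ('a'): repeat (last at 2), move window start to 3
  Position 3 ('a'): window [3,3] length 1
  Position 4 ('c'): window [3,4] length 2
  Position 5 ('b'): window [3,5] length 3
  Position 6 ('h'): window [3,6] length 4 -- new best
  Position 7 ('e'): window [3,7] length 5 -- new best
  Position 8 ('f'): window [3,8] length 6 -- new best
  Position 9 ('b'): repeat (last at 5), move window start to 6
  Position 9 ('b'): window [6,9] length 4
  Position 10 ('h'): repeat (last at 6), move window start to 7
  Position 10 ('h'): window [7,10] length 4
Longest substring with no repeats: "acbhef" with length 6

6


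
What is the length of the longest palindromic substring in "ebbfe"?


Input: "ebbfe"
Checking substrings for palindromes:
  [1:3] "bb" (len 2) => palindrome
Longest palindromic substring: "bb" with length 2

2


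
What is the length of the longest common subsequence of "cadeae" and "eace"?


LCS of "cadeae" and "eace"
DP table:
           e    a    c    e
      0    0    0    0    0
  c   0    0    0    1    1
  a   0    0    1    1    1
  d   0    0    1    1    1
  e   0    1    1    1    2
  a   0    1    2    2    2
  e   0    1    2    2    3
LCS length = dp[6][4] = 3

3


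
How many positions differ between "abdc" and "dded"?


Comparing "abdc" and "dded" position by position:
  Position 0: 'a' vs 'd' => DIFFER
  Position 1: 'b' vs 'd' => DIFFER
  Position 2: 'd' vs 'e' => DIFFER
  Position 3: 'c' vs 'd' => DIFFER
Positions that differ: 4

4


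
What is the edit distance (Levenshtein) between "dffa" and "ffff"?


Computing edit distance: "dffa" -> "ffff"
DP table:
           f    f    f    f
      0    1    2    3    4
  d   1    1    2    3    4
  f   2    1    1    2    3
  f   3    2    1    1    2
  a   4    3    2    2    2
Edit distance = dp[4][4] = 2

2


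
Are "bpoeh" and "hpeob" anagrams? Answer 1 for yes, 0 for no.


Strings: "bpoeh", "hpeob"
Sorted first:  behop
Sorted second: behop
Sorted forms match => anagrams

1


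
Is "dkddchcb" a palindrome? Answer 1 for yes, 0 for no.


Input: dkddchcb
Reversed: bchcddkd
  Compare pos 0 ('d') with pos 7 ('b'): MISMATCH
  Compare pos 1 ('k') with pos 6 ('c'): MISMATCH
  Compare pos 2 ('d') with pos 5 ('h'): MISMATCH
  Compare pos 3 ('d') with pos 4 ('c'): MISMATCH
Result: not a palindrome

0


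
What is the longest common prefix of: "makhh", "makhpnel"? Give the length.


Words: makhh, makhpnel
  Position 0: all 'm' => match
  Position 1: all 'a' => match
  Position 2: all 'k' => match
  Position 3: all 'h' => match
  Position 4: ('h', 'p') => mismatch, stop
LCP = "makh" (length 4)

4


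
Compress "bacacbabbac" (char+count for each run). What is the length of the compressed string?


Input: bacacbabbac
Runs:
  'b' x 1 => "b1"
  'a' x 1 => "a1"
  'c' x 1 => "c1"
  'a' x 1 => "a1"
  'c' x 1 => "c1"
  'b' x 1 => "b1"
  'a' x 1 => "a1"
  'b' x 2 => "b2"
  'a' x 1 => "a1"
  'c' x 1 => "c1"
Compressed: "b1a1c1a1c1b1a1b2a1c1"
Compressed length: 20

20


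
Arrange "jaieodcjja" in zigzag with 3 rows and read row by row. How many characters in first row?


Zigzag "jaieodcjja" into 3 rows:
Placing characters:
  'j' => row 0
  'a' => row 1
  'i' => row 2
  'e' => row 1
  'o' => row 0
  'd' => row 1
  'c' => row 2
  'j' => row 1
  'j' => row 0
  'a' => row 1
Rows:
  Row 0: "joj"
  Row 1: "aedja"
  Row 2: "ic"
First row length: 3

3


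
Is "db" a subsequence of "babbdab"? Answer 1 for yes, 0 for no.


Check if "db" is a subsequence of "babbdab"
Greedy scan:
  Position 0 ('b'): no match needed
  Position 1 ('a'): no match needed
  Position 2 ('b'): no match needed
  Position 3 ('b'): no match needed
  Position 4 ('d'): matches sub[0] = 'd'
  Position 5 ('a'): no match needed
  Position 6 ('b'): matches sub[1] = 'b'
All 2 characters matched => is a subsequence

1


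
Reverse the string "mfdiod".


Input: mfdiod
Reading characters right to left:
  Position 5: 'd'
  Position 4: 'o'
  Position 3: 'i'
  Position 2: 'd'
  Position 1: 'f'
  Position 0: 'm'
Reversed: doidfm

doidfm


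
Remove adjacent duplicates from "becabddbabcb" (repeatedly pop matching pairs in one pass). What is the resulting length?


Input: becabddbabcb
Stack-based adjacent duplicate removal:
  Read 'b': push. Stack: b
  Read 'e': push. Stack: be
  Read 'c': push. Stack: bec
  Read 'a': push. Stack: beca
  Read 'b': push. Stack: becab
  Read 'd': push. Stack: becabd
  Read 'd': matches stack top 'd' => pop. Stack: becab
  Read 'b': matches stack top 'b' => pop. Stack: beca
  Read 'a': matches stack top 'a' => pop. Stack: bec
  Read 'b': push. Stack: becb
  Read 'c': push. Stack: becbc
  Read 'b': push. Stack: becbcb
Final stack: "becbcb" (length 6)

6


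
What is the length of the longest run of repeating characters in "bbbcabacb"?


Input: "bbbcabacb"
Scanning for longest run:
  Position 1 ('b'): continues run of 'b', length=2
  Position 2 ('b'): continues run of 'b', length=3
  Position 3 ('c'): new char, reset run to 1
  Position 4 ('a'): new char, reset run to 1
  Position 5 ('b'): new char, reset run to 1
  Position 6 ('a'): new char, reset run to 1
  Position 7 ('c'): new char, reset run to 1
  Position 8 ('b'): new char, reset run to 1
Longest run: 'b' with length 3

3


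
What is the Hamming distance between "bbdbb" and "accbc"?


Comparing "bbdbb" and "accbc" position by position:
  Position 0: 'b' vs 'a' => differ
  Position 1: 'b' vs 'c' => differ
  Position 2: 'd' vs 'c' => differ
  Position 3: 'b' vs 'b' => same
  Position 4: 'b' vs 'c' => differ
Total differences (Hamming distance): 4

4


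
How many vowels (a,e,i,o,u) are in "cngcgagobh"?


Input: cngcgagobh
Checking each character:
  'c' at position 0: consonant
  'n' at position 1: consonant
  'g' at position 2: consonant
  'c' at position 3: consonant
  'g' at position 4: consonant
  'a' at position 5: vowel (running total: 1)
  'g' at position 6: consonant
  'o' at position 7: vowel (running total: 2)
  'b' at position 8: consonant
  'h' at position 9: consonant
Total vowels: 2

2


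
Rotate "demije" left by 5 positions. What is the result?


Input: "demije", rotate left by 5
First 5 characters: "demij"
Remaining characters: "e"
Concatenate remaining + first: "e" + "demij" = "edemij"

edemij


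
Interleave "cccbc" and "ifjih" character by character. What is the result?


Interleaving "cccbc" and "ifjih":
  Position 0: 'c' from first, 'i' from second => "ci"
  Position 1: 'c' from first, 'f' from second => "cf"
  Position 2: 'c' from first, 'j' from second => "cj"
  Position 3: 'b' from first, 'i' from second => "bi"
  Position 4: 'c' from first, 'h' from second => "ch"
Result: cicfcjbich

cicfcjbich


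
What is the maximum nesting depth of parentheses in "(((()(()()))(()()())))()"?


Input: "(((()(()()))(()()())))()"
Tracking depth:
  Position 0 '(': depth becomes 1
  Position 1 '(': depth becomes 2
  Position 2 '(': depth becomes 3
  Position 3 '(': depth becomes 4
  Position 4 ')': depth becomes 3
  Position 5 '(': depth becomes 4
  Position 6 '(': depth becomes 5
  Position 7 ')': depth becomes 4
  Position 8 '(': depth becomes 5
  Position 9 ')': depth becomes 4
  Position 10 ')': depth becomes 3
  Position 11 ')': depth becomes 2
  Position 12 '(': depth becomes 3
  Position 13 '(': depth becomes 4
  Position 14 ')': depth becomes 3
  Position 15 '(': depth becomes 4
  Position 16 ')': depth becomes 3
  Position 17 '(': depth becomes 4
  Position 18 ')': depth becomes 3
  Position 19 ')': depth becomes 2
  Position 20 ')': depth becomes 1
  Position 21 ')': depth becomes 0
  Position 22 '(': depth becomes 1
  Position 23 ')': depth becomes 0
Maximum depth reached: 5

5


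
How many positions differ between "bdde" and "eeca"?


Comparing "bdde" and "eeca" position by position:
  Position 0: 'b' vs 'e' => DIFFER
  Position 1: 'd' vs 'e' => DIFFER
  Position 2: 'd' vs 'c' => DIFFER
  Position 3: 'e' vs 'a' => DIFFER
Positions that differ: 4

4


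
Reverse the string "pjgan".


Input: pjgan
Reading characters right to left:
  Position 4: 'n'
  Position 3: 'a'
  Position 2: 'g'
  Position 1: 'j'
  Position 0: 'p'
Reversed: nagjp

nagjp


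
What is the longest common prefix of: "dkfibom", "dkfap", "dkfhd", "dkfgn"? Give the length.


Words: dkfibom, dkfap, dkfhd, dkfgn
  Position 0: all 'd' => match
  Position 1: all 'k' => match
  Position 2: all 'f' => match
  Position 3: ('i', 'a', 'h', 'g') => mismatch, stop
LCP = "dkf" (length 3)

3


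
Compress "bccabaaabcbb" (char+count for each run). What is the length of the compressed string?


Input: bccabaaabcbb
Runs:
  'b' x 1 => "b1"
  'c' x 2 => "c2"
  'a' x 1 => "a1"
  'b' x 1 => "b1"
  'a' x 3 => "a3"
  'b' x 1 => "b1"
  'c' x 1 => "c1"
  'b' x 2 => "b2"
Compressed: "b1c2a1b1a3b1c1b2"
Compressed length: 16

16


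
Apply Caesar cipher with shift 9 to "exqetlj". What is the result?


Caesar cipher: shift "exqetlj" by 9
  'e' (pos 4) + 9 = pos 13 = 'n'
  'x' (pos 23) + 9 = pos 6 = 'g'
  'q' (pos 16) + 9 = pos 25 = 'z'
  'e' (pos 4) + 9 = pos 13 = 'n'
  't' (pos 19) + 9 = pos 2 = 'c'
  'l' (pos 11) + 9 = pos 20 = 'u'
  'j' (pos 9) + 9 = pos 18 = 's'
Result: ngzncus

ngzncus


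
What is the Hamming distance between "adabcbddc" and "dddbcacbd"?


Comparing "adabcbddc" and "dddbcacbd" position by position:
  Position 0: 'a' vs 'd' => differ
  Position 1: 'd' vs 'd' => same
  Position 2: 'a' vs 'd' => differ
  Position 3: 'b' vs 'b' => same
  Position 4: 'c' vs 'c' => same
  Position 5: 'b' vs 'a' => differ
  Position 6: 'd' vs 'c' => differ
  Position 7: 'd' vs 'b' => differ
  Position 8: 'c' vs 'd' => differ
Total differences (Hamming distance): 6

6


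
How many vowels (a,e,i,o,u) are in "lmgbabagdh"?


Input: lmgbabagdh
Checking each character:
  'l' at position 0: consonant
  'm' at position 1: consonant
  'g' at position 2: consonant
  'b' at position 3: consonant
  'a' at position 4: vowel (running total: 1)
  'b' at position 5: consonant
  'a' at position 6: vowel (running total: 2)
  'g' at position 7: consonant
  'd' at position 8: consonant
  'h' at position 9: consonant
Total vowels: 2

2


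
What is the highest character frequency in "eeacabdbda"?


Input: eeacabdbda
Character counts:
  'a': 3
  'b': 2
  'c': 1
  'd': 2
  'e': 2
Maximum frequency: 3

3


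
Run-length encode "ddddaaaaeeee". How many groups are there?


Input: ddddaaaaeeee
Scanning for consecutive runs:
  Group 1: 'd' x 4 (positions 0-3)
  Group 2: 'a' x 4 (positions 4-7)
  Group 3: 'e' x 4 (positions 8-11)
Total groups: 3

3


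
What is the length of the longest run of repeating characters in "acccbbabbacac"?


Input: "acccbbabbacac"
Scanning for longest run:
  Position 1 ('c'): new char, reset run to 1
  Position 2 ('c'): continues run of 'c', length=2
  Position 3 ('c'): continues run of 'c', length=3
  Position 4 ('b'): new char, reset run to 1
  Position 5 ('b'): continues run of 'b', length=2
  Position 6 ('a'): new char, reset run to 1
  Position 7 ('b'): new char, reset run to 1
  Position 8 ('b'): continues run of 'b', length=2
  Position 9 ('a'): new char, reset run to 1
  Position 10 ('c'): new char, reset run to 1
  Position 11 ('a'): new char, reset run to 1
  Position 12 ('c'): new char, reset run to 1
Longest run: 'c' with length 3

3


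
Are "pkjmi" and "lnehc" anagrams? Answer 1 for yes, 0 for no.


Strings: "pkjmi", "lnehc"
Sorted first:  ijkmp
Sorted second: cehln
Differ at position 0: 'i' vs 'c' => not anagrams

0


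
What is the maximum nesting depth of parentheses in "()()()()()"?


Input: "()()()()()"
Tracking depth:
  Position 0 '(': depth becomes 1
  Position 1 ')': depth becomes 0
  Position 2 '(': depth becomes 1
  Position 3 ')': depth becomes 0
  Position 4 '(': depth becomes 1
  Position 5 ')': depth becomes 0
  Position 6 '(': depth becomes 1
  Position 7 ')': depth becomes 0
  Position 8 '(': depth becomes 1
  Position 9 ')': depth becomes 0
Maximum depth reached: 1

1


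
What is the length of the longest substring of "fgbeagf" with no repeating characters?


Input: "fgbeagf"
Sliding window (track last position of each char):
  Position 0 ('f'): window [0,0] length 1 -- new best
  Position 1 ('g'): window [0,1] length 2 -- new best
  Position 2 ('b'): window [0,2] length 3 -- new best
  Position 3 ('e'): window [0,3] length 4 -- new best
  Position 4 ('a'): window [0,4] length 5 -- new best
  Position 5 ('g'): repeat (last at 1), move window start to 2
  Position 5 ('g'): window [2,5] length 4
  Position 6 ('f'): window [2,6] length 5
Longest substring with no repeats: "fgbea" with length 5

5


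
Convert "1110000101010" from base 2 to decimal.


Input: "1110000101010" in base 2
Positional expansion:
  Digit '1' (value 1) x 2^12 = 4096
  Digit '1' (value 1) x 2^11 = 2048
  Digit '1' (value 1) x 2^10 = 1024
  Digit '0' (value 0) x 2^9 = 0
  Digit '0' (value 0) x 2^8 = 0
  Digit '0' (value 0) x 2^7 = 0
  Digit '0' (value 0) x 2^6 = 0
  Digit '1' (value 1) x 2^5 = 32
  Digit '0' (value 0) x 2^4 = 0
  Digit '1' (value 1) x 2^3 = 8
  Digit '0' (value 0) x 2^2 = 0
  Digit '1' (value 1) x 2^1 = 2
  Digit '0' (value 0) x 2^0 = 0
Sum = 7210

7210


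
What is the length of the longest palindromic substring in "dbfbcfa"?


Input: "dbfbcfa"
Checking substrings for palindromes:
  [1:4] "bfb" (len 3) => palindrome
Longest palindromic substring: "bfb" with length 3

3


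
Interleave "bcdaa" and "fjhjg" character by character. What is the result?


Interleaving "bcdaa" and "fjhjg":
  Position 0: 'b' from first, 'f' from second => "bf"
  Position 1: 'c' from first, 'j' from second => "cj"
  Position 2: 'd' from first, 'h' from second => "dh"
  Position 3: 'a' from first, 'j' from second => "aj"
  Position 4: 'a' from first, 'g' from second => "ag"
Result: bfcjdhajag

bfcjdhajag


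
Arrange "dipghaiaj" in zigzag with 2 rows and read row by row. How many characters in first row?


Zigzag "dipghaiaj" into 2 rows:
Placing characters:
  'd' => row 0
  'i' => row 1
  'p' => row 0
  'g' => row 1
  'h' => row 0
  'a' => row 1
  'i' => row 0
  'a' => row 1
  'j' => row 0
Rows:
  Row 0: "dphij"
  Row 1: "igaa"
First row length: 5

5


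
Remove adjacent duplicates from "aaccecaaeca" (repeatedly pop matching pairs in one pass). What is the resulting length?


Input: aaccecaaeca
Stack-based adjacent duplicate removal:
  Read 'a': push. Stack: a
  Read 'a': matches stack top 'a' => pop. Stack: (empty)
  Read 'c': push. Stack: c
  Read 'c': matches stack top 'c' => pop. Stack: (empty)
  Read 'e': push. Stack: e
  Read 'c': push. Stack: ec
  Read 'a': push. Stack: eca
  Read 'a': matches stack top 'a' => pop. Stack: ec
  Read 'e': push. Stack: ece
  Read 'c': push. Stack: ecec
  Read 'a': push. Stack: ececa
Final stack: "ececa" (length 5)

5


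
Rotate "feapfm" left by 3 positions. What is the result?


Input: "feapfm", rotate left by 3
First 3 characters: "fea"
Remaining characters: "pfm"
Concatenate remaining + first: "pfm" + "fea" = "pfmfea"

pfmfea


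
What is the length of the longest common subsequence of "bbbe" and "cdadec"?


LCS of "bbbe" and "cdadec"
DP table:
           c    d    a    d    e    c
      0    0    0    0    0    0    0
  b   0    0    0    0    0    0    0
  b   0    0    0    0    0    0    0
  b   0    0    0    0    0    0    0
  e   0    0    0    0    0    1    1
LCS length = dp[4][6] = 1

1


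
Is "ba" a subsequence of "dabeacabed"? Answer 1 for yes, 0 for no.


Check if "ba" is a subsequence of "dabeacabed"
Greedy scan:
  Position 0 ('d'): no match needed
  Position 1 ('a'): no match needed
  Position 2 ('b'): matches sub[0] = 'b'
  Position 3 ('e'): no match needed
  Position 4 ('a'): matches sub[1] = 'a'
  Position 5 ('c'): no match needed
  Position 6 ('a'): no match needed
  Position 7 ('b'): no match needed
  Position 8 ('e'): no match needed
  Position 9 ('d'): no match needed
All 2 characters matched => is a subsequence

1


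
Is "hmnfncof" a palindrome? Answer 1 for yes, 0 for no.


Input: hmnfncof
Reversed: focnfnmh
  Compare pos 0 ('h') with pos 7 ('f'): MISMATCH
  Compare pos 1 ('m') with pos 6 ('o'): MISMATCH
  Compare pos 2 ('n') with pos 5 ('c'): MISMATCH
  Compare pos 3 ('f') with pos 4 ('n'): MISMATCH
Result: not a palindrome

0


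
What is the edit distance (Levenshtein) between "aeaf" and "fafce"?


Computing edit distance: "aeaf" -> "fafce"
DP table:
           f    a    f    c    e
      0    1    2    3    4    5
  a   1    1    1    2    3    4
  e   2    2    2    2    3    3
  a   3    3    2    3    3    4
  f   4    3    3    2    3    4
Edit distance = dp[4][5] = 4

4


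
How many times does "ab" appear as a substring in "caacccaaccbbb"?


Searching for "ab" in "caacccaaccbbb"
Scanning each position:
  Position 0: "ca" => no
  Position 1: "aa" => no
  Position 2: "ac" => no
  Position 3: "cc" => no
  Position 4: "cc" => no
  Position 5: "ca" => no
  Position 6: "aa" => no
  Position 7: "ac" => no
  Position 8: "cc" => no
  Position 9: "cb" => no
  Position 10: "bb" => no
  Position 11: "bb" => no
Total occurrences: 0

0


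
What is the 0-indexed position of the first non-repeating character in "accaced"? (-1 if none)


Input: accaced
Character frequencies:
  'a': 2
  'c': 3
  'd': 1
  'e': 1
Scanning left to right for freq == 1:
  Position 0 ('a'): freq=2, skip
  Position 1 ('c'): freq=3, skip
  Position 2 ('c'): freq=3, skip
  Position 3 ('a'): freq=2, skip
  Position 4 ('c'): freq=3, skip
  Position 5 ('e'): unique! => answer = 5

5


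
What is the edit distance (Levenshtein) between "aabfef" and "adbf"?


Computing edit distance: "aabfef" -> "adbf"
DP table:
           a    d    b    f
      0    1    2    3    4
  a   1    0    1    2    3
  a   2    1    1    2    3
  b   3    2    2    1    2
  f   4    3    3    2    1
  e   5    4    4    3    2
  f   6    5    5    4    3
Edit distance = dp[6][4] = 3

3


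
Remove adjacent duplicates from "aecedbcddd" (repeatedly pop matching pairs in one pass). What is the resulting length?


Input: aecedbcddd
Stack-based adjacent duplicate removal:
  Read 'a': push. Stack: a
  Read 'e': push. Stack: ae
  Read 'c': push. Stack: aec
  Read 'e': push. Stack: aece
  Read 'd': push. Stack: aeced
  Read 'b': push. Stack: aecedb
  Read 'c': push. Stack: aecedbc
  Read 'd': push. Stack: aecedbcd
  Read 'd': matches stack top 'd' => pop. Stack: aecedbc
  Read 'd': push. Stack: aecedbcd
Final stack: "aecedbcd" (length 8)

8


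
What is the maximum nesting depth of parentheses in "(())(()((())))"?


Input: "(())(()((())))"
Tracking depth:
  Position 0 '(': depth becomes 1
  Position 1 '(': depth becomes 2
  Position 2 ')': depth becomes 1
  Position 3 ')': depth becomes 0
  Position 4 '(': depth becomes 1
  Position 5 '(': depth becomes 2
  Position 6 ')': depth becomes 1
  Position 7 '(': depth becomes 2
  Position 8 '(': depth becomes 3
  Position 9 '(': depth becomes 4
  Position 10 ')': depth becomes 3
  Position 11 ')': depth becomes 2
  Position 12 ')': depth becomes 1
  Position 13 ')': depth becomes 0
Maximum depth reached: 4

4


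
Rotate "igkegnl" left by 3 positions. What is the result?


Input: "igkegnl", rotate left by 3
First 3 characters: "igk"
Remaining characters: "egnl"
Concatenate remaining + first: "egnl" + "igk" = "egnligk"

egnligk
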